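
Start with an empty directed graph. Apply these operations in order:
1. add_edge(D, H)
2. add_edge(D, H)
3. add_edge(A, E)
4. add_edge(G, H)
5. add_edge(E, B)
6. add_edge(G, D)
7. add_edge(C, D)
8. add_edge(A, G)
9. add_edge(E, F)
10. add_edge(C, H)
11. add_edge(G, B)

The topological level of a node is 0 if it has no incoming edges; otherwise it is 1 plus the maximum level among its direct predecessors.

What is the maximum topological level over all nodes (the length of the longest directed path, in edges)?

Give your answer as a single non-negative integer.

Op 1: add_edge(D, H). Edges now: 1
Op 2: add_edge(D, H) (duplicate, no change). Edges now: 1
Op 3: add_edge(A, E). Edges now: 2
Op 4: add_edge(G, H). Edges now: 3
Op 5: add_edge(E, B). Edges now: 4
Op 6: add_edge(G, D). Edges now: 5
Op 7: add_edge(C, D). Edges now: 6
Op 8: add_edge(A, G). Edges now: 7
Op 9: add_edge(E, F). Edges now: 8
Op 10: add_edge(C, H). Edges now: 9
Op 11: add_edge(G, B). Edges now: 10
Compute levels (Kahn BFS):
  sources (in-degree 0): A, C
  process A: level=0
    A->E: in-degree(E)=0, level(E)=1, enqueue
    A->G: in-degree(G)=0, level(G)=1, enqueue
  process C: level=0
    C->D: in-degree(D)=1, level(D)>=1
    C->H: in-degree(H)=2, level(H)>=1
  process E: level=1
    E->B: in-degree(B)=1, level(B)>=2
    E->F: in-degree(F)=0, level(F)=2, enqueue
  process G: level=1
    G->B: in-degree(B)=0, level(B)=2, enqueue
    G->D: in-degree(D)=0, level(D)=2, enqueue
    G->H: in-degree(H)=1, level(H)>=2
  process F: level=2
  process B: level=2
  process D: level=2
    D->H: in-degree(H)=0, level(H)=3, enqueue
  process H: level=3
All levels: A:0, B:2, C:0, D:2, E:1, F:2, G:1, H:3
max level = 3

Answer: 3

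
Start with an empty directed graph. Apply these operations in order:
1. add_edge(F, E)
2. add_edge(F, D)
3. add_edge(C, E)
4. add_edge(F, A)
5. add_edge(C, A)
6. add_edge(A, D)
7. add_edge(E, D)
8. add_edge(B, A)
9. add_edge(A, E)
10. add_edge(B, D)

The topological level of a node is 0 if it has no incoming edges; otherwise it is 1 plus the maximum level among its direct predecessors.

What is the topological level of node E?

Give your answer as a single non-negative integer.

Op 1: add_edge(F, E). Edges now: 1
Op 2: add_edge(F, D). Edges now: 2
Op 3: add_edge(C, E). Edges now: 3
Op 4: add_edge(F, A). Edges now: 4
Op 5: add_edge(C, A). Edges now: 5
Op 6: add_edge(A, D). Edges now: 6
Op 7: add_edge(E, D). Edges now: 7
Op 8: add_edge(B, A). Edges now: 8
Op 9: add_edge(A, E). Edges now: 9
Op 10: add_edge(B, D). Edges now: 10
Compute levels (Kahn BFS):
  sources (in-degree 0): B, C, F
  process B: level=0
    B->A: in-degree(A)=2, level(A)>=1
    B->D: in-degree(D)=3, level(D)>=1
  process C: level=0
    C->A: in-degree(A)=1, level(A)>=1
    C->E: in-degree(E)=2, level(E)>=1
  process F: level=0
    F->A: in-degree(A)=0, level(A)=1, enqueue
    F->D: in-degree(D)=2, level(D)>=1
    F->E: in-degree(E)=1, level(E)>=1
  process A: level=1
    A->D: in-degree(D)=1, level(D)>=2
    A->E: in-degree(E)=0, level(E)=2, enqueue
  process E: level=2
    E->D: in-degree(D)=0, level(D)=3, enqueue
  process D: level=3
All levels: A:1, B:0, C:0, D:3, E:2, F:0
level(E) = 2

Answer: 2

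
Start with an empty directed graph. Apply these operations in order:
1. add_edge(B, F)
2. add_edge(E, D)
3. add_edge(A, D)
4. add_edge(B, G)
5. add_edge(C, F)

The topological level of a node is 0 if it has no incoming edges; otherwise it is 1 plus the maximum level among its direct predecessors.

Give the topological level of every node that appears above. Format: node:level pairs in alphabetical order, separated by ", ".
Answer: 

Op 1: add_edge(B, F). Edges now: 1
Op 2: add_edge(E, D). Edges now: 2
Op 3: add_edge(A, D). Edges now: 3
Op 4: add_edge(B, G). Edges now: 4
Op 5: add_edge(C, F). Edges now: 5
Compute levels (Kahn BFS):
  sources (in-degree 0): A, B, C, E
  process A: level=0
    A->D: in-degree(D)=1, level(D)>=1
  process B: level=0
    B->F: in-degree(F)=1, level(F)>=1
    B->G: in-degree(G)=0, level(G)=1, enqueue
  process C: level=0
    C->F: in-degree(F)=0, level(F)=1, enqueue
  process E: level=0
    E->D: in-degree(D)=0, level(D)=1, enqueue
  process G: level=1
  process F: level=1
  process D: level=1
All levels: A:0, B:0, C:0, D:1, E:0, F:1, G:1

Answer: A:0, B:0, C:0, D:1, E:0, F:1, G:1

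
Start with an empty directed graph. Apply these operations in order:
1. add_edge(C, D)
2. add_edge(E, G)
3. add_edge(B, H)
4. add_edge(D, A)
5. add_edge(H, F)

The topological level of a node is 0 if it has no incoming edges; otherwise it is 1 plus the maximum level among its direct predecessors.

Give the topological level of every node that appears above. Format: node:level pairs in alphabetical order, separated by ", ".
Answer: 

Answer: A:2, B:0, C:0, D:1, E:0, F:2, G:1, H:1

Derivation:
Op 1: add_edge(C, D). Edges now: 1
Op 2: add_edge(E, G). Edges now: 2
Op 3: add_edge(B, H). Edges now: 3
Op 4: add_edge(D, A). Edges now: 4
Op 5: add_edge(H, F). Edges now: 5
Compute levels (Kahn BFS):
  sources (in-degree 0): B, C, E
  process B: level=0
    B->H: in-degree(H)=0, level(H)=1, enqueue
  process C: level=0
    C->D: in-degree(D)=0, level(D)=1, enqueue
  process E: level=0
    E->G: in-degree(G)=0, level(G)=1, enqueue
  process H: level=1
    H->F: in-degree(F)=0, level(F)=2, enqueue
  process D: level=1
    D->A: in-degree(A)=0, level(A)=2, enqueue
  process G: level=1
  process F: level=2
  process A: level=2
All levels: A:2, B:0, C:0, D:1, E:0, F:2, G:1, H:1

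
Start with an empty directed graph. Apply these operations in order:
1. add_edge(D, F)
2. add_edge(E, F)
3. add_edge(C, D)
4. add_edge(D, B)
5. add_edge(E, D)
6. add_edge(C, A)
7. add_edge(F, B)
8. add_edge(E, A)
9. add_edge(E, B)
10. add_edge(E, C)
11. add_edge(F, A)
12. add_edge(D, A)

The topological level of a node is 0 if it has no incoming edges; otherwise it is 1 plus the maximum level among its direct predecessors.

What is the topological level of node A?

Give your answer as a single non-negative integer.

Answer: 4

Derivation:
Op 1: add_edge(D, F). Edges now: 1
Op 2: add_edge(E, F). Edges now: 2
Op 3: add_edge(C, D). Edges now: 3
Op 4: add_edge(D, B). Edges now: 4
Op 5: add_edge(E, D). Edges now: 5
Op 6: add_edge(C, A). Edges now: 6
Op 7: add_edge(F, B). Edges now: 7
Op 8: add_edge(E, A). Edges now: 8
Op 9: add_edge(E, B). Edges now: 9
Op 10: add_edge(E, C). Edges now: 10
Op 11: add_edge(F, A). Edges now: 11
Op 12: add_edge(D, A). Edges now: 12
Compute levels (Kahn BFS):
  sources (in-degree 0): E
  process E: level=0
    E->A: in-degree(A)=3, level(A)>=1
    E->B: in-degree(B)=2, level(B)>=1
    E->C: in-degree(C)=0, level(C)=1, enqueue
    E->D: in-degree(D)=1, level(D)>=1
    E->F: in-degree(F)=1, level(F)>=1
  process C: level=1
    C->A: in-degree(A)=2, level(A)>=2
    C->D: in-degree(D)=0, level(D)=2, enqueue
  process D: level=2
    D->A: in-degree(A)=1, level(A)>=3
    D->B: in-degree(B)=1, level(B)>=3
    D->F: in-degree(F)=0, level(F)=3, enqueue
  process F: level=3
    F->A: in-degree(A)=0, level(A)=4, enqueue
    F->B: in-degree(B)=0, level(B)=4, enqueue
  process A: level=4
  process B: level=4
All levels: A:4, B:4, C:1, D:2, E:0, F:3
level(A) = 4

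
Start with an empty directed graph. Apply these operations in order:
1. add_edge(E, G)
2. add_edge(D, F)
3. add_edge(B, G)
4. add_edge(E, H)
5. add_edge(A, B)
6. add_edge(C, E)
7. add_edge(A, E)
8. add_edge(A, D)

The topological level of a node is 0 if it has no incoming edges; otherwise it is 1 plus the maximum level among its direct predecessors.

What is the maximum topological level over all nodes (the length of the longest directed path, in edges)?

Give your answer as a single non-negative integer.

Op 1: add_edge(E, G). Edges now: 1
Op 2: add_edge(D, F). Edges now: 2
Op 3: add_edge(B, G). Edges now: 3
Op 4: add_edge(E, H). Edges now: 4
Op 5: add_edge(A, B). Edges now: 5
Op 6: add_edge(C, E). Edges now: 6
Op 7: add_edge(A, E). Edges now: 7
Op 8: add_edge(A, D). Edges now: 8
Compute levels (Kahn BFS):
  sources (in-degree 0): A, C
  process A: level=0
    A->B: in-degree(B)=0, level(B)=1, enqueue
    A->D: in-degree(D)=0, level(D)=1, enqueue
    A->E: in-degree(E)=1, level(E)>=1
  process C: level=0
    C->E: in-degree(E)=0, level(E)=1, enqueue
  process B: level=1
    B->G: in-degree(G)=1, level(G)>=2
  process D: level=1
    D->F: in-degree(F)=0, level(F)=2, enqueue
  process E: level=1
    E->G: in-degree(G)=0, level(G)=2, enqueue
    E->H: in-degree(H)=0, level(H)=2, enqueue
  process F: level=2
  process G: level=2
  process H: level=2
All levels: A:0, B:1, C:0, D:1, E:1, F:2, G:2, H:2
max level = 2

Answer: 2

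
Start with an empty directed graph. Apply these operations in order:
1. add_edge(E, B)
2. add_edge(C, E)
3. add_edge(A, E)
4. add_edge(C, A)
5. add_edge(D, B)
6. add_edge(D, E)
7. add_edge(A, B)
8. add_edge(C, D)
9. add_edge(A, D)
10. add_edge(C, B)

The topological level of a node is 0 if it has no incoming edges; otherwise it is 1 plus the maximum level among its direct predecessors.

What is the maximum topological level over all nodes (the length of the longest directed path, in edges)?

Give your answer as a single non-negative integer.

Answer: 4

Derivation:
Op 1: add_edge(E, B). Edges now: 1
Op 2: add_edge(C, E). Edges now: 2
Op 3: add_edge(A, E). Edges now: 3
Op 4: add_edge(C, A). Edges now: 4
Op 5: add_edge(D, B). Edges now: 5
Op 6: add_edge(D, E). Edges now: 6
Op 7: add_edge(A, B). Edges now: 7
Op 8: add_edge(C, D). Edges now: 8
Op 9: add_edge(A, D). Edges now: 9
Op 10: add_edge(C, B). Edges now: 10
Compute levels (Kahn BFS):
  sources (in-degree 0): C
  process C: level=0
    C->A: in-degree(A)=0, level(A)=1, enqueue
    C->B: in-degree(B)=3, level(B)>=1
    C->D: in-degree(D)=1, level(D)>=1
    C->E: in-degree(E)=2, level(E)>=1
  process A: level=1
    A->B: in-degree(B)=2, level(B)>=2
    A->D: in-degree(D)=0, level(D)=2, enqueue
    A->E: in-degree(E)=1, level(E)>=2
  process D: level=2
    D->B: in-degree(B)=1, level(B)>=3
    D->E: in-degree(E)=0, level(E)=3, enqueue
  process E: level=3
    E->B: in-degree(B)=0, level(B)=4, enqueue
  process B: level=4
All levels: A:1, B:4, C:0, D:2, E:3
max level = 4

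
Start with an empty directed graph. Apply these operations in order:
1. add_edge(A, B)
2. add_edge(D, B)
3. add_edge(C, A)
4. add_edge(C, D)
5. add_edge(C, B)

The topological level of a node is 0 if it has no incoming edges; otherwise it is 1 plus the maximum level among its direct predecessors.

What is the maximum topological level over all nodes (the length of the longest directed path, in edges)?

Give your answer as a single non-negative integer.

Answer: 2

Derivation:
Op 1: add_edge(A, B). Edges now: 1
Op 2: add_edge(D, B). Edges now: 2
Op 3: add_edge(C, A). Edges now: 3
Op 4: add_edge(C, D). Edges now: 4
Op 5: add_edge(C, B). Edges now: 5
Compute levels (Kahn BFS):
  sources (in-degree 0): C
  process C: level=0
    C->A: in-degree(A)=0, level(A)=1, enqueue
    C->B: in-degree(B)=2, level(B)>=1
    C->D: in-degree(D)=0, level(D)=1, enqueue
  process A: level=1
    A->B: in-degree(B)=1, level(B)>=2
  process D: level=1
    D->B: in-degree(B)=0, level(B)=2, enqueue
  process B: level=2
All levels: A:1, B:2, C:0, D:1
max level = 2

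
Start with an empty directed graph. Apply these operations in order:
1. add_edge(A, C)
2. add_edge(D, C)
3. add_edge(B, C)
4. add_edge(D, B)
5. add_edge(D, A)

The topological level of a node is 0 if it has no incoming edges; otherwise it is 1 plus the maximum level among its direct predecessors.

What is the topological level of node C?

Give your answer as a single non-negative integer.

Op 1: add_edge(A, C). Edges now: 1
Op 2: add_edge(D, C). Edges now: 2
Op 3: add_edge(B, C). Edges now: 3
Op 4: add_edge(D, B). Edges now: 4
Op 5: add_edge(D, A). Edges now: 5
Compute levels (Kahn BFS):
  sources (in-degree 0): D
  process D: level=0
    D->A: in-degree(A)=0, level(A)=1, enqueue
    D->B: in-degree(B)=0, level(B)=1, enqueue
    D->C: in-degree(C)=2, level(C)>=1
  process A: level=1
    A->C: in-degree(C)=1, level(C)>=2
  process B: level=1
    B->C: in-degree(C)=0, level(C)=2, enqueue
  process C: level=2
All levels: A:1, B:1, C:2, D:0
level(C) = 2

Answer: 2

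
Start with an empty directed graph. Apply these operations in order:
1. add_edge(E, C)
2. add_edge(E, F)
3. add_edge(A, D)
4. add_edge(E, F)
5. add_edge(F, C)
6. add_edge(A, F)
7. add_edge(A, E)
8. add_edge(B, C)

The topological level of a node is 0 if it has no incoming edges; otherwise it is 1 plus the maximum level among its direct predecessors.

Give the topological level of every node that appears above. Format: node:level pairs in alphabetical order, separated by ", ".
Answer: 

Answer: A:0, B:0, C:3, D:1, E:1, F:2

Derivation:
Op 1: add_edge(E, C). Edges now: 1
Op 2: add_edge(E, F). Edges now: 2
Op 3: add_edge(A, D). Edges now: 3
Op 4: add_edge(E, F) (duplicate, no change). Edges now: 3
Op 5: add_edge(F, C). Edges now: 4
Op 6: add_edge(A, F). Edges now: 5
Op 7: add_edge(A, E). Edges now: 6
Op 8: add_edge(B, C). Edges now: 7
Compute levels (Kahn BFS):
  sources (in-degree 0): A, B
  process A: level=0
    A->D: in-degree(D)=0, level(D)=1, enqueue
    A->E: in-degree(E)=0, level(E)=1, enqueue
    A->F: in-degree(F)=1, level(F)>=1
  process B: level=0
    B->C: in-degree(C)=2, level(C)>=1
  process D: level=1
  process E: level=1
    E->C: in-degree(C)=1, level(C)>=2
    E->F: in-degree(F)=0, level(F)=2, enqueue
  process F: level=2
    F->C: in-degree(C)=0, level(C)=3, enqueue
  process C: level=3
All levels: A:0, B:0, C:3, D:1, E:1, F:2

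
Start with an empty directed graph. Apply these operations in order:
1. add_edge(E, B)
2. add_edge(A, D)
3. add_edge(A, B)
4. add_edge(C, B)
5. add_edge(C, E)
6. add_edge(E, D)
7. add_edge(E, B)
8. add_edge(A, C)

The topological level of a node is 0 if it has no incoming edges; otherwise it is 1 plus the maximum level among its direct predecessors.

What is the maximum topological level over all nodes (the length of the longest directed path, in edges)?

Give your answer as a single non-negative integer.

Op 1: add_edge(E, B). Edges now: 1
Op 2: add_edge(A, D). Edges now: 2
Op 3: add_edge(A, B). Edges now: 3
Op 4: add_edge(C, B). Edges now: 4
Op 5: add_edge(C, E). Edges now: 5
Op 6: add_edge(E, D). Edges now: 6
Op 7: add_edge(E, B) (duplicate, no change). Edges now: 6
Op 8: add_edge(A, C). Edges now: 7
Compute levels (Kahn BFS):
  sources (in-degree 0): A
  process A: level=0
    A->B: in-degree(B)=2, level(B)>=1
    A->C: in-degree(C)=0, level(C)=1, enqueue
    A->D: in-degree(D)=1, level(D)>=1
  process C: level=1
    C->B: in-degree(B)=1, level(B)>=2
    C->E: in-degree(E)=0, level(E)=2, enqueue
  process E: level=2
    E->B: in-degree(B)=0, level(B)=3, enqueue
    E->D: in-degree(D)=0, level(D)=3, enqueue
  process B: level=3
  process D: level=3
All levels: A:0, B:3, C:1, D:3, E:2
max level = 3

Answer: 3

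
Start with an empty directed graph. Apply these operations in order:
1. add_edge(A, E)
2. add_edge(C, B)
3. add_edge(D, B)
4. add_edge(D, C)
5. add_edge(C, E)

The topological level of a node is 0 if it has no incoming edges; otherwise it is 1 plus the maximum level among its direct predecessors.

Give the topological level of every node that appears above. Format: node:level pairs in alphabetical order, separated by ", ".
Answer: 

Op 1: add_edge(A, E). Edges now: 1
Op 2: add_edge(C, B). Edges now: 2
Op 3: add_edge(D, B). Edges now: 3
Op 4: add_edge(D, C). Edges now: 4
Op 5: add_edge(C, E). Edges now: 5
Compute levels (Kahn BFS):
  sources (in-degree 0): A, D
  process A: level=0
    A->E: in-degree(E)=1, level(E)>=1
  process D: level=0
    D->B: in-degree(B)=1, level(B)>=1
    D->C: in-degree(C)=0, level(C)=1, enqueue
  process C: level=1
    C->B: in-degree(B)=0, level(B)=2, enqueue
    C->E: in-degree(E)=0, level(E)=2, enqueue
  process B: level=2
  process E: level=2
All levels: A:0, B:2, C:1, D:0, E:2

Answer: A:0, B:2, C:1, D:0, E:2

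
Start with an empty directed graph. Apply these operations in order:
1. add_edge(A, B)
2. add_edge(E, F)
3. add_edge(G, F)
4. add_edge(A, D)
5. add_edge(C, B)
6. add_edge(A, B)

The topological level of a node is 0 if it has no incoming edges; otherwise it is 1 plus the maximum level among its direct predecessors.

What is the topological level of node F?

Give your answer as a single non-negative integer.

Answer: 1

Derivation:
Op 1: add_edge(A, B). Edges now: 1
Op 2: add_edge(E, F). Edges now: 2
Op 3: add_edge(G, F). Edges now: 3
Op 4: add_edge(A, D). Edges now: 4
Op 5: add_edge(C, B). Edges now: 5
Op 6: add_edge(A, B) (duplicate, no change). Edges now: 5
Compute levels (Kahn BFS):
  sources (in-degree 0): A, C, E, G
  process A: level=0
    A->B: in-degree(B)=1, level(B)>=1
    A->D: in-degree(D)=0, level(D)=1, enqueue
  process C: level=0
    C->B: in-degree(B)=0, level(B)=1, enqueue
  process E: level=0
    E->F: in-degree(F)=1, level(F)>=1
  process G: level=0
    G->F: in-degree(F)=0, level(F)=1, enqueue
  process D: level=1
  process B: level=1
  process F: level=1
All levels: A:0, B:1, C:0, D:1, E:0, F:1, G:0
level(F) = 1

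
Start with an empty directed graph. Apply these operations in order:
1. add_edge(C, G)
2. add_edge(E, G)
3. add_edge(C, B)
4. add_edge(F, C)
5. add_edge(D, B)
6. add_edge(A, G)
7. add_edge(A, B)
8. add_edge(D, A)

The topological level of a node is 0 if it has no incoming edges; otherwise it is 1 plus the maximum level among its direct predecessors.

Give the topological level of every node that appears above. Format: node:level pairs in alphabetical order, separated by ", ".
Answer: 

Answer: A:1, B:2, C:1, D:0, E:0, F:0, G:2

Derivation:
Op 1: add_edge(C, G). Edges now: 1
Op 2: add_edge(E, G). Edges now: 2
Op 3: add_edge(C, B). Edges now: 3
Op 4: add_edge(F, C). Edges now: 4
Op 5: add_edge(D, B). Edges now: 5
Op 6: add_edge(A, G). Edges now: 6
Op 7: add_edge(A, B). Edges now: 7
Op 8: add_edge(D, A). Edges now: 8
Compute levels (Kahn BFS):
  sources (in-degree 0): D, E, F
  process D: level=0
    D->A: in-degree(A)=0, level(A)=1, enqueue
    D->B: in-degree(B)=2, level(B)>=1
  process E: level=0
    E->G: in-degree(G)=2, level(G)>=1
  process F: level=0
    F->C: in-degree(C)=0, level(C)=1, enqueue
  process A: level=1
    A->B: in-degree(B)=1, level(B)>=2
    A->G: in-degree(G)=1, level(G)>=2
  process C: level=1
    C->B: in-degree(B)=0, level(B)=2, enqueue
    C->G: in-degree(G)=0, level(G)=2, enqueue
  process B: level=2
  process G: level=2
All levels: A:1, B:2, C:1, D:0, E:0, F:0, G:2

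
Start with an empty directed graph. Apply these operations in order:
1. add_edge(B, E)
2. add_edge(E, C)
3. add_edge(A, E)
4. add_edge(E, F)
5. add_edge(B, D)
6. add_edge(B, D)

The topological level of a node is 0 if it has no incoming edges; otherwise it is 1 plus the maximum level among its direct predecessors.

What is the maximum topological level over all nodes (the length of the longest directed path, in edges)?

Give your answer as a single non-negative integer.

Op 1: add_edge(B, E). Edges now: 1
Op 2: add_edge(E, C). Edges now: 2
Op 3: add_edge(A, E). Edges now: 3
Op 4: add_edge(E, F). Edges now: 4
Op 5: add_edge(B, D). Edges now: 5
Op 6: add_edge(B, D) (duplicate, no change). Edges now: 5
Compute levels (Kahn BFS):
  sources (in-degree 0): A, B
  process A: level=0
    A->E: in-degree(E)=1, level(E)>=1
  process B: level=0
    B->D: in-degree(D)=0, level(D)=1, enqueue
    B->E: in-degree(E)=0, level(E)=1, enqueue
  process D: level=1
  process E: level=1
    E->C: in-degree(C)=0, level(C)=2, enqueue
    E->F: in-degree(F)=0, level(F)=2, enqueue
  process C: level=2
  process F: level=2
All levels: A:0, B:0, C:2, D:1, E:1, F:2
max level = 2

Answer: 2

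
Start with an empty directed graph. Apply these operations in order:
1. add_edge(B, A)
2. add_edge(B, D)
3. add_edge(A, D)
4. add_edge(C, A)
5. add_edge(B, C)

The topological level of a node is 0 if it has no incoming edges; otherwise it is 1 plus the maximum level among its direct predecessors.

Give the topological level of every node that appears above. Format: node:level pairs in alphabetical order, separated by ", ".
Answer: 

Answer: A:2, B:0, C:1, D:3

Derivation:
Op 1: add_edge(B, A). Edges now: 1
Op 2: add_edge(B, D). Edges now: 2
Op 3: add_edge(A, D). Edges now: 3
Op 4: add_edge(C, A). Edges now: 4
Op 5: add_edge(B, C). Edges now: 5
Compute levels (Kahn BFS):
  sources (in-degree 0): B
  process B: level=0
    B->A: in-degree(A)=1, level(A)>=1
    B->C: in-degree(C)=0, level(C)=1, enqueue
    B->D: in-degree(D)=1, level(D)>=1
  process C: level=1
    C->A: in-degree(A)=0, level(A)=2, enqueue
  process A: level=2
    A->D: in-degree(D)=0, level(D)=3, enqueue
  process D: level=3
All levels: A:2, B:0, C:1, D:3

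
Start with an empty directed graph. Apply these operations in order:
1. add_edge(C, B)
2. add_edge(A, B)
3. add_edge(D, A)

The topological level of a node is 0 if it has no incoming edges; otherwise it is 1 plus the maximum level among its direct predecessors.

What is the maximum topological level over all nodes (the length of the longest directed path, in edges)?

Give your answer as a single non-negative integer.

Answer: 2

Derivation:
Op 1: add_edge(C, B). Edges now: 1
Op 2: add_edge(A, B). Edges now: 2
Op 3: add_edge(D, A). Edges now: 3
Compute levels (Kahn BFS):
  sources (in-degree 0): C, D
  process C: level=0
    C->B: in-degree(B)=1, level(B)>=1
  process D: level=0
    D->A: in-degree(A)=0, level(A)=1, enqueue
  process A: level=1
    A->B: in-degree(B)=0, level(B)=2, enqueue
  process B: level=2
All levels: A:1, B:2, C:0, D:0
max level = 2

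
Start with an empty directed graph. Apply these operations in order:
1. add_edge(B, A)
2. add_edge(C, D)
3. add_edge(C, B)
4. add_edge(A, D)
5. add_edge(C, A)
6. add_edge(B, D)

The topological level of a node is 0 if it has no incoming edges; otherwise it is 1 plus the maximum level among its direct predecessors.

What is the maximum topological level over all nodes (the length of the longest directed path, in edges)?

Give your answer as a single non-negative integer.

Answer: 3

Derivation:
Op 1: add_edge(B, A). Edges now: 1
Op 2: add_edge(C, D). Edges now: 2
Op 3: add_edge(C, B). Edges now: 3
Op 4: add_edge(A, D). Edges now: 4
Op 5: add_edge(C, A). Edges now: 5
Op 6: add_edge(B, D). Edges now: 6
Compute levels (Kahn BFS):
  sources (in-degree 0): C
  process C: level=0
    C->A: in-degree(A)=1, level(A)>=1
    C->B: in-degree(B)=0, level(B)=1, enqueue
    C->D: in-degree(D)=2, level(D)>=1
  process B: level=1
    B->A: in-degree(A)=0, level(A)=2, enqueue
    B->D: in-degree(D)=1, level(D)>=2
  process A: level=2
    A->D: in-degree(D)=0, level(D)=3, enqueue
  process D: level=3
All levels: A:2, B:1, C:0, D:3
max level = 3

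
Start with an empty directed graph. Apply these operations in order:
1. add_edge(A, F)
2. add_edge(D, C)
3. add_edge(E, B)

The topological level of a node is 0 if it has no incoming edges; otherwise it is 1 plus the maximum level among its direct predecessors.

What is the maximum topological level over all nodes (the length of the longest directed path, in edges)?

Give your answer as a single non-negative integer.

Answer: 1

Derivation:
Op 1: add_edge(A, F). Edges now: 1
Op 2: add_edge(D, C). Edges now: 2
Op 3: add_edge(E, B). Edges now: 3
Compute levels (Kahn BFS):
  sources (in-degree 0): A, D, E
  process A: level=0
    A->F: in-degree(F)=0, level(F)=1, enqueue
  process D: level=0
    D->C: in-degree(C)=0, level(C)=1, enqueue
  process E: level=0
    E->B: in-degree(B)=0, level(B)=1, enqueue
  process F: level=1
  process C: level=1
  process B: level=1
All levels: A:0, B:1, C:1, D:0, E:0, F:1
max level = 1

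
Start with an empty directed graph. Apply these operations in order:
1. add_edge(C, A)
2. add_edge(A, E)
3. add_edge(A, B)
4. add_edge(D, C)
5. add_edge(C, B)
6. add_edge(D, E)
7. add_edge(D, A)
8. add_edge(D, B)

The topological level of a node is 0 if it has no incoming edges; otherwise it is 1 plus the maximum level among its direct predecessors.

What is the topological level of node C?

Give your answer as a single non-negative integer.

Op 1: add_edge(C, A). Edges now: 1
Op 2: add_edge(A, E). Edges now: 2
Op 3: add_edge(A, B). Edges now: 3
Op 4: add_edge(D, C). Edges now: 4
Op 5: add_edge(C, B). Edges now: 5
Op 6: add_edge(D, E). Edges now: 6
Op 7: add_edge(D, A). Edges now: 7
Op 8: add_edge(D, B). Edges now: 8
Compute levels (Kahn BFS):
  sources (in-degree 0): D
  process D: level=0
    D->A: in-degree(A)=1, level(A)>=1
    D->B: in-degree(B)=2, level(B)>=1
    D->C: in-degree(C)=0, level(C)=1, enqueue
    D->E: in-degree(E)=1, level(E)>=1
  process C: level=1
    C->A: in-degree(A)=0, level(A)=2, enqueue
    C->B: in-degree(B)=1, level(B)>=2
  process A: level=2
    A->B: in-degree(B)=0, level(B)=3, enqueue
    A->E: in-degree(E)=0, level(E)=3, enqueue
  process B: level=3
  process E: level=3
All levels: A:2, B:3, C:1, D:0, E:3
level(C) = 1

Answer: 1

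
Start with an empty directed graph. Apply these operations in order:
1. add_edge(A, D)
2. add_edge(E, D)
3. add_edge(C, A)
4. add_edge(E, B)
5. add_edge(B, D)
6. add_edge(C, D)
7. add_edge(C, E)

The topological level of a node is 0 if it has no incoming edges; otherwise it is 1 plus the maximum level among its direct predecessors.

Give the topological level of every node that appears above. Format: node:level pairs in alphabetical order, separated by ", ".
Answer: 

Answer: A:1, B:2, C:0, D:3, E:1

Derivation:
Op 1: add_edge(A, D). Edges now: 1
Op 2: add_edge(E, D). Edges now: 2
Op 3: add_edge(C, A). Edges now: 3
Op 4: add_edge(E, B). Edges now: 4
Op 5: add_edge(B, D). Edges now: 5
Op 6: add_edge(C, D). Edges now: 6
Op 7: add_edge(C, E). Edges now: 7
Compute levels (Kahn BFS):
  sources (in-degree 0): C
  process C: level=0
    C->A: in-degree(A)=0, level(A)=1, enqueue
    C->D: in-degree(D)=3, level(D)>=1
    C->E: in-degree(E)=0, level(E)=1, enqueue
  process A: level=1
    A->D: in-degree(D)=2, level(D)>=2
  process E: level=1
    E->B: in-degree(B)=0, level(B)=2, enqueue
    E->D: in-degree(D)=1, level(D)>=2
  process B: level=2
    B->D: in-degree(D)=0, level(D)=3, enqueue
  process D: level=3
All levels: A:1, B:2, C:0, D:3, E:1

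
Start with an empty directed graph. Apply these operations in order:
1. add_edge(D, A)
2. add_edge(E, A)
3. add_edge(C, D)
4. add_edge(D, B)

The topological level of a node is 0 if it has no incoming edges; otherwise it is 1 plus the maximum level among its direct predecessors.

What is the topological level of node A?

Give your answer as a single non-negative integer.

Answer: 2

Derivation:
Op 1: add_edge(D, A). Edges now: 1
Op 2: add_edge(E, A). Edges now: 2
Op 3: add_edge(C, D). Edges now: 3
Op 4: add_edge(D, B). Edges now: 4
Compute levels (Kahn BFS):
  sources (in-degree 0): C, E
  process C: level=0
    C->D: in-degree(D)=0, level(D)=1, enqueue
  process E: level=0
    E->A: in-degree(A)=1, level(A)>=1
  process D: level=1
    D->A: in-degree(A)=0, level(A)=2, enqueue
    D->B: in-degree(B)=0, level(B)=2, enqueue
  process A: level=2
  process B: level=2
All levels: A:2, B:2, C:0, D:1, E:0
level(A) = 2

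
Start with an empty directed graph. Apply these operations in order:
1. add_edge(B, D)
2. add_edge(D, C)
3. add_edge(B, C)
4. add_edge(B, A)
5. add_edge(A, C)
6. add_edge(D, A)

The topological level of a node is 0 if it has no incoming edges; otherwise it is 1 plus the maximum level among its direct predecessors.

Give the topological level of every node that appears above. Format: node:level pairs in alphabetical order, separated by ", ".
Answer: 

Answer: A:2, B:0, C:3, D:1

Derivation:
Op 1: add_edge(B, D). Edges now: 1
Op 2: add_edge(D, C). Edges now: 2
Op 3: add_edge(B, C). Edges now: 3
Op 4: add_edge(B, A). Edges now: 4
Op 5: add_edge(A, C). Edges now: 5
Op 6: add_edge(D, A). Edges now: 6
Compute levels (Kahn BFS):
  sources (in-degree 0): B
  process B: level=0
    B->A: in-degree(A)=1, level(A)>=1
    B->C: in-degree(C)=2, level(C)>=1
    B->D: in-degree(D)=0, level(D)=1, enqueue
  process D: level=1
    D->A: in-degree(A)=0, level(A)=2, enqueue
    D->C: in-degree(C)=1, level(C)>=2
  process A: level=2
    A->C: in-degree(C)=0, level(C)=3, enqueue
  process C: level=3
All levels: A:2, B:0, C:3, D:1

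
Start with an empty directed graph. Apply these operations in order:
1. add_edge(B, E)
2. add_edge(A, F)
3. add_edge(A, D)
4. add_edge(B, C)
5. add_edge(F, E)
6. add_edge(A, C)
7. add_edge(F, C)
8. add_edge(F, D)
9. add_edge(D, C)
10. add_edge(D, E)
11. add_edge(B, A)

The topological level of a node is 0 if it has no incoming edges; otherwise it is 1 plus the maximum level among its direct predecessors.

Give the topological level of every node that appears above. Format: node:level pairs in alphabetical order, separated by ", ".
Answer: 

Op 1: add_edge(B, E). Edges now: 1
Op 2: add_edge(A, F). Edges now: 2
Op 3: add_edge(A, D). Edges now: 3
Op 4: add_edge(B, C). Edges now: 4
Op 5: add_edge(F, E). Edges now: 5
Op 6: add_edge(A, C). Edges now: 6
Op 7: add_edge(F, C). Edges now: 7
Op 8: add_edge(F, D). Edges now: 8
Op 9: add_edge(D, C). Edges now: 9
Op 10: add_edge(D, E). Edges now: 10
Op 11: add_edge(B, A). Edges now: 11
Compute levels (Kahn BFS):
  sources (in-degree 0): B
  process B: level=0
    B->A: in-degree(A)=0, level(A)=1, enqueue
    B->C: in-degree(C)=3, level(C)>=1
    B->E: in-degree(E)=2, level(E)>=1
  process A: level=1
    A->C: in-degree(C)=2, level(C)>=2
    A->D: in-degree(D)=1, level(D)>=2
    A->F: in-degree(F)=0, level(F)=2, enqueue
  process F: level=2
    F->C: in-degree(C)=1, level(C)>=3
    F->D: in-degree(D)=0, level(D)=3, enqueue
    F->E: in-degree(E)=1, level(E)>=3
  process D: level=3
    D->C: in-degree(C)=0, level(C)=4, enqueue
    D->E: in-degree(E)=0, level(E)=4, enqueue
  process C: level=4
  process E: level=4
All levels: A:1, B:0, C:4, D:3, E:4, F:2

Answer: A:1, B:0, C:4, D:3, E:4, F:2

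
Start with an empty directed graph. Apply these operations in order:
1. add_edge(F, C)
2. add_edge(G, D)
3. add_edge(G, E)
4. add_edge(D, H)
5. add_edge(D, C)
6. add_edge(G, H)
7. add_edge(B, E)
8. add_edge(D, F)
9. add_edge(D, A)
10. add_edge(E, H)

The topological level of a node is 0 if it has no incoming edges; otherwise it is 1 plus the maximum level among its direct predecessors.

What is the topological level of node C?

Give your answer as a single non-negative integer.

Answer: 3

Derivation:
Op 1: add_edge(F, C). Edges now: 1
Op 2: add_edge(G, D). Edges now: 2
Op 3: add_edge(G, E). Edges now: 3
Op 4: add_edge(D, H). Edges now: 4
Op 5: add_edge(D, C). Edges now: 5
Op 6: add_edge(G, H). Edges now: 6
Op 7: add_edge(B, E). Edges now: 7
Op 8: add_edge(D, F). Edges now: 8
Op 9: add_edge(D, A). Edges now: 9
Op 10: add_edge(E, H). Edges now: 10
Compute levels (Kahn BFS):
  sources (in-degree 0): B, G
  process B: level=0
    B->E: in-degree(E)=1, level(E)>=1
  process G: level=0
    G->D: in-degree(D)=0, level(D)=1, enqueue
    G->E: in-degree(E)=0, level(E)=1, enqueue
    G->H: in-degree(H)=2, level(H)>=1
  process D: level=1
    D->A: in-degree(A)=0, level(A)=2, enqueue
    D->C: in-degree(C)=1, level(C)>=2
    D->F: in-degree(F)=0, level(F)=2, enqueue
    D->H: in-degree(H)=1, level(H)>=2
  process E: level=1
    E->H: in-degree(H)=0, level(H)=2, enqueue
  process A: level=2
  process F: level=2
    F->C: in-degree(C)=0, level(C)=3, enqueue
  process H: level=2
  process C: level=3
All levels: A:2, B:0, C:3, D:1, E:1, F:2, G:0, H:2
level(C) = 3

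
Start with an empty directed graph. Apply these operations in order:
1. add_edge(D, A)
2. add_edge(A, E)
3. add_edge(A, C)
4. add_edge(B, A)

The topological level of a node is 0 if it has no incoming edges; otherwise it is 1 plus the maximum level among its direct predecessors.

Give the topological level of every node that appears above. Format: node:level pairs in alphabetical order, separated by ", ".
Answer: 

Op 1: add_edge(D, A). Edges now: 1
Op 2: add_edge(A, E). Edges now: 2
Op 3: add_edge(A, C). Edges now: 3
Op 4: add_edge(B, A). Edges now: 4
Compute levels (Kahn BFS):
  sources (in-degree 0): B, D
  process B: level=0
    B->A: in-degree(A)=1, level(A)>=1
  process D: level=0
    D->A: in-degree(A)=0, level(A)=1, enqueue
  process A: level=1
    A->C: in-degree(C)=0, level(C)=2, enqueue
    A->E: in-degree(E)=0, level(E)=2, enqueue
  process C: level=2
  process E: level=2
All levels: A:1, B:0, C:2, D:0, E:2

Answer: A:1, B:0, C:2, D:0, E:2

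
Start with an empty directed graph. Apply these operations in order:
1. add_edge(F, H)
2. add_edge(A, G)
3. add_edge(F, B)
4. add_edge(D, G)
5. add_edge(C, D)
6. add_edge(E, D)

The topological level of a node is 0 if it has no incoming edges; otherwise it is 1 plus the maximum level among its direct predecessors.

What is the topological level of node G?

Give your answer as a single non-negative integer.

Op 1: add_edge(F, H). Edges now: 1
Op 2: add_edge(A, G). Edges now: 2
Op 3: add_edge(F, B). Edges now: 3
Op 4: add_edge(D, G). Edges now: 4
Op 5: add_edge(C, D). Edges now: 5
Op 6: add_edge(E, D). Edges now: 6
Compute levels (Kahn BFS):
  sources (in-degree 0): A, C, E, F
  process A: level=0
    A->G: in-degree(G)=1, level(G)>=1
  process C: level=0
    C->D: in-degree(D)=1, level(D)>=1
  process E: level=0
    E->D: in-degree(D)=0, level(D)=1, enqueue
  process F: level=0
    F->B: in-degree(B)=0, level(B)=1, enqueue
    F->H: in-degree(H)=0, level(H)=1, enqueue
  process D: level=1
    D->G: in-degree(G)=0, level(G)=2, enqueue
  process B: level=1
  process H: level=1
  process G: level=2
All levels: A:0, B:1, C:0, D:1, E:0, F:0, G:2, H:1
level(G) = 2

Answer: 2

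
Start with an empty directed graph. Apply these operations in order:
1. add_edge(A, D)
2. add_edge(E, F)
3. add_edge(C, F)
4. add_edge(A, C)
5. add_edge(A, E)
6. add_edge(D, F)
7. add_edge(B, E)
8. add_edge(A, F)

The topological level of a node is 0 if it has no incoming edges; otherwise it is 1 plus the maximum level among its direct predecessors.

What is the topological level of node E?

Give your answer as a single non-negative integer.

Answer: 1

Derivation:
Op 1: add_edge(A, D). Edges now: 1
Op 2: add_edge(E, F). Edges now: 2
Op 3: add_edge(C, F). Edges now: 3
Op 4: add_edge(A, C). Edges now: 4
Op 5: add_edge(A, E). Edges now: 5
Op 6: add_edge(D, F). Edges now: 6
Op 7: add_edge(B, E). Edges now: 7
Op 8: add_edge(A, F). Edges now: 8
Compute levels (Kahn BFS):
  sources (in-degree 0): A, B
  process A: level=0
    A->C: in-degree(C)=0, level(C)=1, enqueue
    A->D: in-degree(D)=0, level(D)=1, enqueue
    A->E: in-degree(E)=1, level(E)>=1
    A->F: in-degree(F)=3, level(F)>=1
  process B: level=0
    B->E: in-degree(E)=0, level(E)=1, enqueue
  process C: level=1
    C->F: in-degree(F)=2, level(F)>=2
  process D: level=1
    D->F: in-degree(F)=1, level(F)>=2
  process E: level=1
    E->F: in-degree(F)=0, level(F)=2, enqueue
  process F: level=2
All levels: A:0, B:0, C:1, D:1, E:1, F:2
level(E) = 1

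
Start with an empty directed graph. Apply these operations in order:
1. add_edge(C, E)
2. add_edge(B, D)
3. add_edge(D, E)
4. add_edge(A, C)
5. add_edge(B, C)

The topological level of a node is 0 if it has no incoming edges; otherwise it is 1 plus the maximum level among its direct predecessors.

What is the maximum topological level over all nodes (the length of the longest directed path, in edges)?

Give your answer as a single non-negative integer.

Op 1: add_edge(C, E). Edges now: 1
Op 2: add_edge(B, D). Edges now: 2
Op 3: add_edge(D, E). Edges now: 3
Op 4: add_edge(A, C). Edges now: 4
Op 5: add_edge(B, C). Edges now: 5
Compute levels (Kahn BFS):
  sources (in-degree 0): A, B
  process A: level=0
    A->C: in-degree(C)=1, level(C)>=1
  process B: level=0
    B->C: in-degree(C)=0, level(C)=1, enqueue
    B->D: in-degree(D)=0, level(D)=1, enqueue
  process C: level=1
    C->E: in-degree(E)=1, level(E)>=2
  process D: level=1
    D->E: in-degree(E)=0, level(E)=2, enqueue
  process E: level=2
All levels: A:0, B:0, C:1, D:1, E:2
max level = 2

Answer: 2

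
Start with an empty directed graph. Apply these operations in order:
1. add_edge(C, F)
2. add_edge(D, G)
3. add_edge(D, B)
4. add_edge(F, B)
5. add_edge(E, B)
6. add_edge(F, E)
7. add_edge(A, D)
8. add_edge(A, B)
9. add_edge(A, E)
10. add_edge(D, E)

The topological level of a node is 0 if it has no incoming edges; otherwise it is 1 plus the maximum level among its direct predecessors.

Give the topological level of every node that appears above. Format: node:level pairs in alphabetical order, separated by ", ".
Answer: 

Op 1: add_edge(C, F). Edges now: 1
Op 2: add_edge(D, G). Edges now: 2
Op 3: add_edge(D, B). Edges now: 3
Op 4: add_edge(F, B). Edges now: 4
Op 5: add_edge(E, B). Edges now: 5
Op 6: add_edge(F, E). Edges now: 6
Op 7: add_edge(A, D). Edges now: 7
Op 8: add_edge(A, B). Edges now: 8
Op 9: add_edge(A, E). Edges now: 9
Op 10: add_edge(D, E). Edges now: 10
Compute levels (Kahn BFS):
  sources (in-degree 0): A, C
  process A: level=0
    A->B: in-degree(B)=3, level(B)>=1
    A->D: in-degree(D)=0, level(D)=1, enqueue
    A->E: in-degree(E)=2, level(E)>=1
  process C: level=0
    C->F: in-degree(F)=0, level(F)=1, enqueue
  process D: level=1
    D->B: in-degree(B)=2, level(B)>=2
    D->E: in-degree(E)=1, level(E)>=2
    D->G: in-degree(G)=0, level(G)=2, enqueue
  process F: level=1
    F->B: in-degree(B)=1, level(B)>=2
    F->E: in-degree(E)=0, level(E)=2, enqueue
  process G: level=2
  process E: level=2
    E->B: in-degree(B)=0, level(B)=3, enqueue
  process B: level=3
All levels: A:0, B:3, C:0, D:1, E:2, F:1, G:2

Answer: A:0, B:3, C:0, D:1, E:2, F:1, G:2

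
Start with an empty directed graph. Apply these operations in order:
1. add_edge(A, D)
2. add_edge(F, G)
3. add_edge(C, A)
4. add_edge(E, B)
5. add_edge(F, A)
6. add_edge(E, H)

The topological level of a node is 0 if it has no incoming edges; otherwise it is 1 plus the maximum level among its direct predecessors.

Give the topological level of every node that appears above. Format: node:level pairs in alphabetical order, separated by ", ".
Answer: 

Answer: A:1, B:1, C:0, D:2, E:0, F:0, G:1, H:1

Derivation:
Op 1: add_edge(A, D). Edges now: 1
Op 2: add_edge(F, G). Edges now: 2
Op 3: add_edge(C, A). Edges now: 3
Op 4: add_edge(E, B). Edges now: 4
Op 5: add_edge(F, A). Edges now: 5
Op 6: add_edge(E, H). Edges now: 6
Compute levels (Kahn BFS):
  sources (in-degree 0): C, E, F
  process C: level=0
    C->A: in-degree(A)=1, level(A)>=1
  process E: level=0
    E->B: in-degree(B)=0, level(B)=1, enqueue
    E->H: in-degree(H)=0, level(H)=1, enqueue
  process F: level=0
    F->A: in-degree(A)=0, level(A)=1, enqueue
    F->G: in-degree(G)=0, level(G)=1, enqueue
  process B: level=1
  process H: level=1
  process A: level=1
    A->D: in-degree(D)=0, level(D)=2, enqueue
  process G: level=1
  process D: level=2
All levels: A:1, B:1, C:0, D:2, E:0, F:0, G:1, H:1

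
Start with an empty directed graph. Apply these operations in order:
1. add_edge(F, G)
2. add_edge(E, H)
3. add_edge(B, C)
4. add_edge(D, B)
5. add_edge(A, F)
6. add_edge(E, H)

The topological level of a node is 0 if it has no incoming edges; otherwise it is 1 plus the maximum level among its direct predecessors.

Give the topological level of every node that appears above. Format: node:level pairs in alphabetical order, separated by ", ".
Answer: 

Op 1: add_edge(F, G). Edges now: 1
Op 2: add_edge(E, H). Edges now: 2
Op 3: add_edge(B, C). Edges now: 3
Op 4: add_edge(D, B). Edges now: 4
Op 5: add_edge(A, F). Edges now: 5
Op 6: add_edge(E, H) (duplicate, no change). Edges now: 5
Compute levels (Kahn BFS):
  sources (in-degree 0): A, D, E
  process A: level=0
    A->F: in-degree(F)=0, level(F)=1, enqueue
  process D: level=0
    D->B: in-degree(B)=0, level(B)=1, enqueue
  process E: level=0
    E->H: in-degree(H)=0, level(H)=1, enqueue
  process F: level=1
    F->G: in-degree(G)=0, level(G)=2, enqueue
  process B: level=1
    B->C: in-degree(C)=0, level(C)=2, enqueue
  process H: level=1
  process G: level=2
  process C: level=2
All levels: A:0, B:1, C:2, D:0, E:0, F:1, G:2, H:1

Answer: A:0, B:1, C:2, D:0, E:0, F:1, G:2, H:1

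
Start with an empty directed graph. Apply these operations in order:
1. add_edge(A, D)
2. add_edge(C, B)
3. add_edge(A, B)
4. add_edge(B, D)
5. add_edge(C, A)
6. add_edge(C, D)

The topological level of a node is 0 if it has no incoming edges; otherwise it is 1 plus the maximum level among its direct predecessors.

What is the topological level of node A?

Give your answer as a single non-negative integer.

Answer: 1

Derivation:
Op 1: add_edge(A, D). Edges now: 1
Op 2: add_edge(C, B). Edges now: 2
Op 3: add_edge(A, B). Edges now: 3
Op 4: add_edge(B, D). Edges now: 4
Op 5: add_edge(C, A). Edges now: 5
Op 6: add_edge(C, D). Edges now: 6
Compute levels (Kahn BFS):
  sources (in-degree 0): C
  process C: level=0
    C->A: in-degree(A)=0, level(A)=1, enqueue
    C->B: in-degree(B)=1, level(B)>=1
    C->D: in-degree(D)=2, level(D)>=1
  process A: level=1
    A->B: in-degree(B)=0, level(B)=2, enqueue
    A->D: in-degree(D)=1, level(D)>=2
  process B: level=2
    B->D: in-degree(D)=0, level(D)=3, enqueue
  process D: level=3
All levels: A:1, B:2, C:0, D:3
level(A) = 1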